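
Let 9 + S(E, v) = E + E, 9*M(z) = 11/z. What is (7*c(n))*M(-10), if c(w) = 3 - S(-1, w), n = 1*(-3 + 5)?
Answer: -539/45 ≈ -11.978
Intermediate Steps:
M(z) = 11/(9*z) (M(z) = (11/z)/9 = 11/(9*z))
S(E, v) = -9 + 2*E (S(E, v) = -9 + (E + E) = -9 + 2*E)
n = 2 (n = 1*2 = 2)
c(w) = 14 (c(w) = 3 - (-9 + 2*(-1)) = 3 - (-9 - 2) = 3 - 1*(-11) = 3 + 11 = 14)
(7*c(n))*M(-10) = (7*14)*((11/9)/(-10)) = 98*((11/9)*(-⅒)) = 98*(-11/90) = -539/45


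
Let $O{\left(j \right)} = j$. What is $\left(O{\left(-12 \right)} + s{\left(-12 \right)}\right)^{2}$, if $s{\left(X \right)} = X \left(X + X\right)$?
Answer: $76176$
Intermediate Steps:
$s{\left(X \right)} = 2 X^{2}$ ($s{\left(X \right)} = X 2 X = 2 X^{2}$)
$\left(O{\left(-12 \right)} + s{\left(-12 \right)}\right)^{2} = \left(-12 + 2 \left(-12\right)^{2}\right)^{2} = \left(-12 + 2 \cdot 144\right)^{2} = \left(-12 + 288\right)^{2} = 276^{2} = 76176$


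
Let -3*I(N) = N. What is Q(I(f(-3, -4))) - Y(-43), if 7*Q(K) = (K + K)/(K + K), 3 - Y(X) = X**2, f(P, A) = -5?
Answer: 12923/7 ≈ 1846.1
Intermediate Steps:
I(N) = -N/3
Y(X) = 3 - X**2
Q(K) = 1/7 (Q(K) = ((K + K)/(K + K))/7 = ((2*K)/((2*K)))/7 = ((2*K)*(1/(2*K)))/7 = (1/7)*1 = 1/7)
Q(I(f(-3, -4))) - Y(-43) = 1/7 - (3 - 1*(-43)**2) = 1/7 - (3 - 1*1849) = 1/7 - (3 - 1849) = 1/7 - 1*(-1846) = 1/7 + 1846 = 12923/7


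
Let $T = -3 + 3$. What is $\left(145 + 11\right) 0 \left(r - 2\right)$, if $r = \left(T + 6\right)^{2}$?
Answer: $0$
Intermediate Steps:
$T = 0$
$r = 36$ ($r = \left(0 + 6\right)^{2} = 6^{2} = 36$)
$\left(145 + 11\right) 0 \left(r - 2\right) = \left(145 + 11\right) 0 \left(36 - 2\right) = 156 \cdot 0 \cdot 34 = 156 \cdot 0 = 0$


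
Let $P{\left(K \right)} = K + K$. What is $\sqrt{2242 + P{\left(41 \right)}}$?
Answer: $2 \sqrt{581} \approx 48.208$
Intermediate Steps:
$P{\left(K \right)} = 2 K$
$\sqrt{2242 + P{\left(41 \right)}} = \sqrt{2242 + 2 \cdot 41} = \sqrt{2242 + 82} = \sqrt{2324} = 2 \sqrt{581}$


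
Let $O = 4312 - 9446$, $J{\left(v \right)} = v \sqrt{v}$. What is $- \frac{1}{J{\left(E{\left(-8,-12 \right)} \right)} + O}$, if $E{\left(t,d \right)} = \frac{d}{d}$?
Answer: $\frac{1}{5133} \approx 0.00019482$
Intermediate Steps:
$E{\left(t,d \right)} = 1$
$J{\left(v \right)} = v^{\frac{3}{2}}$
$O = -5134$ ($O = 4312 - 9446 = -5134$)
$- \frac{1}{J{\left(E{\left(-8,-12 \right)} \right)} + O} = - \frac{1}{1^{\frac{3}{2}} - 5134} = - \frac{1}{1 - 5134} = - \frac{1}{-5133} = \left(-1\right) \left(- \frac{1}{5133}\right) = \frac{1}{5133}$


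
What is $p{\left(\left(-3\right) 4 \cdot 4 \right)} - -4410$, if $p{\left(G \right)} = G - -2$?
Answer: $4364$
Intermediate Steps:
$p{\left(G \right)} = 2 + G$ ($p{\left(G \right)} = G + 2 = 2 + G$)
$p{\left(\left(-3\right) 4 \cdot 4 \right)} - -4410 = \left(2 + \left(-3\right) 4 \cdot 4\right) - -4410 = \left(2 - 48\right) + 4410 = -46 + 4410 = 4364$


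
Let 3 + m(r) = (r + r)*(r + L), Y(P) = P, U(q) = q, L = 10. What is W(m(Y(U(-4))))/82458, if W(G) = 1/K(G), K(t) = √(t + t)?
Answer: -I*√102/8410716 ≈ -1.2008e-6*I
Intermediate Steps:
K(t) = √2*√t (K(t) = √(2*t) = √2*√t)
m(r) = -3 + 2*r*(10 + r) (m(r) = -3 + (r + r)*(r + 10) = -3 + (2*r)*(10 + r) = -3 + 2*r*(10 + r))
W(G) = √2/(2*√G) (W(G) = 1/(√2*√G) = √2/(2*√G))
W(m(Y(U(-4))))/82458 = (√2/(2*√(-3 + 2*(-4)² + 20*(-4))))/82458 = (√2/(2*√(-3 + 2*16 - 80)))*(1/82458) = (√2/(2*√(-3 + 32 - 80)))*(1/82458) = (√2/(2*√(-51)))*(1/82458) = (√2*(-I*√51/51)/2)*(1/82458) = -I*√102/102*(1/82458) = -I*√102/8410716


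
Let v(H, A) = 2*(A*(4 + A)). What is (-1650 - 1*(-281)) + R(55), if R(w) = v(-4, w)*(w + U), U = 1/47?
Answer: 16718797/47 ≈ 3.5572e+5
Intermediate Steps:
v(H, A) = 2*A*(4 + A)
U = 1/47 ≈ 0.021277
R(w) = 2*w*(4 + w)*(1/47 + w) (R(w) = (2*w*(4 + w))*(w + 1/47) = (2*w*(4 + w))*(1/47 + w) = 2*w*(4 + w)*(1/47 + w))
(-1650 - 1*(-281)) + R(55) = (-1650 - 1*(-281)) + (2/47)*55*(1 + 47*55)*(4 + 55) = (-1650 + 281) + (2/47)*55*(1 + 2585)*59 = -1369 + (2/47)*55*2586*59 = -1369 + 16783140/47 = 16718797/47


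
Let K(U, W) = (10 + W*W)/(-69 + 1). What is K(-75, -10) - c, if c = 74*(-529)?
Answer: 1330909/34 ≈ 39144.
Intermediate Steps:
K(U, W) = -5/34 - W²/68 (K(U, W) = (10 + W²)/(-68) = (10 + W²)*(-1/68) = -5/34 - W²/68)
c = -39146
K(-75, -10) - c = (-5/34 - 1/68*(-10)²) - 1*(-39146) = (-5/34 - 1/68*100) + 39146 = (-5/34 - 25/17) + 39146 = -55/34 + 39146 = 1330909/34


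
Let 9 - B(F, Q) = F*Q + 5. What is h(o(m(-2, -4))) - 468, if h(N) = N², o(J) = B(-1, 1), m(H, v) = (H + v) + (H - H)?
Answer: -443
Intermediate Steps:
B(F, Q) = 4 - F*Q (B(F, Q) = 9 - (F*Q + 5) = 9 - (5 + F*Q) = 9 + (-5 - F*Q) = 4 - F*Q)
m(H, v) = H + v (m(H, v) = (H + v) + 0 = H + v)
o(J) = 5 (o(J) = 4 - 1*(-1)*1 = 4 + 1 = 5)
h(o(m(-2, -4))) - 468 = 5² - 468 = 25 - 468 = -443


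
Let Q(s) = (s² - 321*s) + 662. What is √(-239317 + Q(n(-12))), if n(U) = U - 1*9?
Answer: 11*I*√1913 ≈ 481.12*I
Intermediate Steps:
n(U) = -9 + U (n(U) = U - 9 = -9 + U)
Q(s) = 662 + s² - 321*s
√(-239317 + Q(n(-12))) = √(-239317 + (662 + (-9 - 12)² - 321*(-9 - 12))) = √(-239317 + (662 + (-21)² - 321*(-21))) = √(-239317 + (662 + 441 + 6741)) = √(-239317 + 7844) = √(-231473) = 11*I*√1913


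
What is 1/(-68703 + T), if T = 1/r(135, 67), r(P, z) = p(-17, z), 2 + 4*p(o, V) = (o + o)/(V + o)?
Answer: -67/4603201 ≈ -1.4555e-5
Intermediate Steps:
p(o, V) = -1/2 + o/(2*(V + o)) (p(o, V) = -1/2 + ((o + o)/(V + o))/4 = -1/2 + ((2*o)/(V + o))/4 = -1/2 + (2*o/(V + o))/4 = -1/2 + o/(2*(V + o)))
r(P, z) = -z/(-34 + 2*z) (r(P, z) = -z/(2*z + 2*(-17)) = -z/(2*z - 34) = -z/(-34 + 2*z))
T = -100/67 (T = 1/(-1*67/(-34 + 2*67)) = 1/(-1*67/(-34 + 134)) = 1/(-1*67/100) = 1/(-1*67*1/100) = 1/(-67/100) = -100/67 ≈ -1.4925)
1/(-68703 + T) = 1/(-68703 - 100/67) = 1/(-4603201/67) = -67/4603201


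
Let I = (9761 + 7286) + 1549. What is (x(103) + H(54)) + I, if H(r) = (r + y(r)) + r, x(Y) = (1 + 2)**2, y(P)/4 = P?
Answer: 18929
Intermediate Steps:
y(P) = 4*P
x(Y) = 9 (x(Y) = 3**2 = 9)
I = 18596 (I = 17047 + 1549 = 18596)
H(r) = 6*r (H(r) = (r + 4*r) + r = 5*r + r = 6*r)
(x(103) + H(54)) + I = (9 + 6*54) + 18596 = (9 + 324) + 18596 = 333 + 18596 = 18929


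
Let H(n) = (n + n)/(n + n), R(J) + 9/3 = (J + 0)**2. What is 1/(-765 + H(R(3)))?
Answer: -1/764 ≈ -0.0013089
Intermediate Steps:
R(J) = -3 + J**2 (R(J) = -3 + (J + 0)**2 = -3 + J**2)
H(n) = 1 (H(n) = (2*n)/((2*n)) = (2*n)*(1/(2*n)) = 1)
1/(-765 + H(R(3))) = 1/(-765 + 1) = 1/(-764) = -1/764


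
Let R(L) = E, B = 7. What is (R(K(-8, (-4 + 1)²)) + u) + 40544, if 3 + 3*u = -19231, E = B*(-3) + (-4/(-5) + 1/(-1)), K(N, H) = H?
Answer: 511672/15 ≈ 34111.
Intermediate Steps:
E = -106/5 (E = 7*(-3) + (-4/(-5) + 1/(-1)) = -21 + (-4*(-⅕) + 1*(-1)) = -21 + (⅘ - 1) = -21 - ⅕ = -106/5 ≈ -21.200)
R(L) = -106/5
u = -19234/3 (u = -1 + (⅓)*(-19231) = -1 - 19231/3 = -19234/3 ≈ -6411.3)
(R(K(-8, (-4 + 1)²)) + u) + 40544 = (-106/5 - 19234/3) + 40544 = -96488/15 + 40544 = 511672/15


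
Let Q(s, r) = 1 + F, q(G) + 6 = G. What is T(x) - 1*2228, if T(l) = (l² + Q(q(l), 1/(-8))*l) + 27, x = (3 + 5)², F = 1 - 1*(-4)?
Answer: 2279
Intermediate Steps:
F = 5 (F = 1 + 4 = 5)
q(G) = -6 + G
Q(s, r) = 6 (Q(s, r) = 1 + 5 = 6)
x = 64 (x = 8² = 64)
T(l) = 27 + l² + 6*l (T(l) = (l² + 6*l) + 27 = 27 + l² + 6*l)
T(x) - 1*2228 = (27 + 64² + 6*64) - 1*2228 = (27 + 4096 + 384) - 2228 = 4507 - 2228 = 2279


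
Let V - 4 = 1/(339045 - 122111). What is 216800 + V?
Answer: 47032158937/216934 ≈ 2.1680e+5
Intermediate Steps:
V = 867737/216934 (V = 4 + 1/(339045 - 122111) = 4 + 1/216934 = 867737/216934 ≈ 4.0000)
216800 + V = 216800 + 867737/216934 = 47032158937/216934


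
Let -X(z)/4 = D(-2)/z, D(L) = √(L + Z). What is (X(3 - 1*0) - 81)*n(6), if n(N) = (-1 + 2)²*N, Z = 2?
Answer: -486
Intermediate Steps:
D(L) = √(2 + L) (D(L) = √(L + 2) = √(2 + L))
n(N) = N (n(N) = 1²*N = 1*N = N)
X(z) = 0 (X(z) = -4*√(2 - 2)/z = -4*√0/z = -0/z = -4*0 = 0)
(X(3 - 1*0) - 81)*n(6) = (0 - 81)*6 = -81*6 = -486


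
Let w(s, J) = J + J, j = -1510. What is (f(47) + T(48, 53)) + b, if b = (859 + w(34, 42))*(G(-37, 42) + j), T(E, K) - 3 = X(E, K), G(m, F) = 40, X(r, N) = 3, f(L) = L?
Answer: -1386157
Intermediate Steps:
w(s, J) = 2*J
T(E, K) = 6 (T(E, K) = 3 + 3 = 6)
b = -1386210 (b = (859 + 2*42)*(40 - 1510) = (859 + 84)*(-1470) = 943*(-1470) = -1386210)
(f(47) + T(48, 53)) + b = (47 + 6) - 1386210 = 53 - 1386210 = -1386157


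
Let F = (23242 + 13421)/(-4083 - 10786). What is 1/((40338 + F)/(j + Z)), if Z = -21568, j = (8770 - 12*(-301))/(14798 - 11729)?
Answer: -984027594890/1840629862071 ≈ -0.53461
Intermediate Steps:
j = 12382/3069 (j = (8770 + 3612)/3069 = 12382*(1/3069) = 12382/3069 ≈ 4.0345)
F = -36663/14869 (F = 36663/(-14869) = 36663*(-1/14869) = -36663/14869 ≈ -2.4657)
1/((40338 + F)/(j + Z)) = 1/((40338 - 36663/14869)/(12382/3069 - 21568)) = 1/(599749059/(14869*(-66179810/3069))) = 1/((599749059/14869)*(-3069/66179810)) = 1/(-1840629862071/984027594890) = -984027594890/1840629862071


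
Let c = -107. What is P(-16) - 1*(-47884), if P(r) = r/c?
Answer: 5123604/107 ≈ 47884.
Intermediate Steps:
P(r) = -r/107 (P(r) = r/(-107) = r*(-1/107) = -r/107)
P(-16) - 1*(-47884) = -1/107*(-16) - 1*(-47884) = 16/107 + 47884 = 5123604/107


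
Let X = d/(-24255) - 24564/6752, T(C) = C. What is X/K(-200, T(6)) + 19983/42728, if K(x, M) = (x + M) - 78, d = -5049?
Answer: 5888933493/12261226880 ≈ 0.48029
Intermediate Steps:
X = -1418457/413560 (X = -5049/(-24255) - 24564/6752 = -5049*(-1/24255) - 24564*1/6752 = 51/245 - 6141/1688 = -1418457/413560 ≈ -3.4299)
K(x, M) = -78 + M + x (K(x, M) = (M + x) - 78 = -78 + M + x)
X/K(-200, T(6)) + 19983/42728 = -1418457/(413560*(-78 + 6 - 200)) + 19983/42728 = -1418457/413560/(-272) + 19983*(1/42728) = -1418457/413560*(-1/272) + 19983/42728 = 1418457/112488320 + 19983/42728 = 5888933493/12261226880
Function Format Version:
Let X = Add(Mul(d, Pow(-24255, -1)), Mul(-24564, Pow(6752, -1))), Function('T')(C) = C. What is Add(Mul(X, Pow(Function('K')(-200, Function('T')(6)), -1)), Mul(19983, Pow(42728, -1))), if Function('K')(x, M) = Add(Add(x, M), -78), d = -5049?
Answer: Rational(5888933493, 12261226880) ≈ 0.48029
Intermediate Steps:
X = Rational(-1418457, 413560) (X = Add(Mul(-5049, Pow(-24255, -1)), Mul(-24564, Pow(6752, -1))) = Add(Mul(-5049, Rational(-1, 24255)), Mul(-24564, Rational(1, 6752))) = Add(Rational(51, 245), Rational(-6141, 1688)) = Rational(-1418457, 413560) ≈ -3.4299)
Function('K')(x, M) = Add(-78, M, x) (Function('K')(x, M) = Add(Add(M, x), -78) = Add(-78, M, x))
Add(Mul(X, Pow(Function('K')(-200, Function('T')(6)), -1)), Mul(19983, Pow(42728, -1))) = Add(Mul(Rational(-1418457, 413560), Pow(Add(-78, 6, -200), -1)), Mul(19983, Pow(42728, -1))) = Add(Mul(Rational(-1418457, 413560), Pow(-272, -1)), Mul(19983, Rational(1, 42728))) = Add(Mul(Rational(-1418457, 413560), Rational(-1, 272)), Rational(19983, 42728)) = Add(Rational(1418457, 112488320), Rational(19983, 42728)) = Rational(5888933493, 12261226880)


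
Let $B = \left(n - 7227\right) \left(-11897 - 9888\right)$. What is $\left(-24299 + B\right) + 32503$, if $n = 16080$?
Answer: $-192854401$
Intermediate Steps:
$B = -192862605$ ($B = \left(16080 - 7227\right) \left(-11897 - 9888\right) = 8853 \left(-21785\right) = -192862605$)
$\left(-24299 + B\right) + 32503 = \left(-24299 - 192862605\right) + 32503 = -192886904 + 32503 = -192854401$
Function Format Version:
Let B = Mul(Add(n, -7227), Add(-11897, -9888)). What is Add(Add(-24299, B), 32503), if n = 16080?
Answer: -192854401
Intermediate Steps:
B = -192862605 (B = Mul(Add(16080, -7227), Add(-11897, -9888)) = Mul(8853, -21785) = -192862605)
Add(Add(-24299, B), 32503) = Add(Add(-24299, -192862605), 32503) = Add(-192886904, 32503) = -192854401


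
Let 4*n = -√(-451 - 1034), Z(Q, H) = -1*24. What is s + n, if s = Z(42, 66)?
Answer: -24 - 3*I*√165/4 ≈ -24.0 - 9.6339*I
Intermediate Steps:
Z(Q, H) = -24
s = -24
n = -3*I*√165/4 (n = (-√(-451 - 1034))/4 = (-√(-1485))/4 = (-3*I*√165)/4 = -3*I*√165/4 ≈ -9.6339*I)
s + n = -24 - 3*I*√165/4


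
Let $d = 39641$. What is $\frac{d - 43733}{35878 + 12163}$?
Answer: $- \frac{4092}{48041} \approx -0.085177$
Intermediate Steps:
$\frac{d - 43733}{35878 + 12163} = \frac{39641 - 43733}{35878 + 12163} = - \frac{4092}{48041}$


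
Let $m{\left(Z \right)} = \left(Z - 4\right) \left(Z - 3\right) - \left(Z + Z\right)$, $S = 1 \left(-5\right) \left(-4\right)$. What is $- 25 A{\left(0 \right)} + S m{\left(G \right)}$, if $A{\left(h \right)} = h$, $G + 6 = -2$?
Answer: $2960$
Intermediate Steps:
$G = -8$ ($G = -6 - 2 = -8$)
$S = 20$ ($S = \left(-5\right) \left(-4\right) = 20$)
$m{\left(Z \right)} = - 2 Z + \left(-4 + Z\right) \left(-3 + Z\right)$ ($m{\left(Z \right)} = \left(-4 + Z\right) \left(-3 + Z\right) - 2 Z = - 2 Z + \left(-4 + Z\right) \left(-3 + Z\right)$)
$- 25 A{\left(0 \right)} + S m{\left(G \right)} = \left(-25\right) 0 + 20 \left(12 + \left(-8\right)^{2} - -72\right) = 0 + 20 \left(12 + 64 + 72\right) = 0 + 20 \cdot 148 = 0 + 2960 = 2960$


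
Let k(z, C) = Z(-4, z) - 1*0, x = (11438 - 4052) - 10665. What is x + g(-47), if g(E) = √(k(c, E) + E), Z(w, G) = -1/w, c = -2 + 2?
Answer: -3279 + I*√187/2 ≈ -3279.0 + 6.8374*I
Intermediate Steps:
x = -3279 (x = 7386 - 10665 = -3279)
c = 0
k(z, C) = ¼ (k(z, C) = -1/(-4) - 1*0 = -1*(-¼) + 0 = ¼ + 0 = ¼)
g(E) = √(¼ + E)
x + g(-47) = -3279 + √(1 + 4*(-47))/2 = -3279 + √(1 - 188)/2 = -3279 + √(-187)/2 = -3279 + (I*√187)/2 = -3279 + I*√187/2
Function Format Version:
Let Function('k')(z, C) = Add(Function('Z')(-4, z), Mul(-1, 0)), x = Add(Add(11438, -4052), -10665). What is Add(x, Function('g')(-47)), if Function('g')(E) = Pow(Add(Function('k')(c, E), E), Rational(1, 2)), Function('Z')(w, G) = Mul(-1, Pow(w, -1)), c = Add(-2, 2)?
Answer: Add(-3279, Mul(Rational(1, 2), I, Pow(187, Rational(1, 2)))) ≈ Add(-3279.0, Mul(6.8374, I))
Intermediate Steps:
x = -3279 (x = Add(7386, -10665) = -3279)
c = 0
Function('k')(z, C) = Rational(1, 4) (Function('k')(z, C) = Add(Mul(-1, Pow(-4, -1)), Mul(-1, 0)) = Add(Mul(-1, Rational(-1, 4)), 0) = Add(Rational(1, 4), 0) = Rational(1, 4))
Function('g')(E) = Pow(Add(Rational(1, 4), E), Rational(1, 2))
Add(x, Function('g')(-47)) = Add(-3279, Mul(Rational(1, 2), Pow(Add(1, Mul(4, -47)), Rational(1, 2)))) = Add(-3279, Mul(Rational(1, 2), Pow(Add(1, -188), Rational(1, 2)))) = Add(-3279, Mul(Rational(1, 2), Pow(-187, Rational(1, 2)))) = Add(-3279, Mul(Rational(1, 2), Mul(I, Pow(187, Rational(1, 2))))) = Add(-3279, Mul(Rational(1, 2), I, Pow(187, Rational(1, 2))))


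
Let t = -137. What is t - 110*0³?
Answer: -137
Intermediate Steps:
t - 110*0³ = -137 - 110*0³ = -137 - 110*0 = -137 + 0 = -137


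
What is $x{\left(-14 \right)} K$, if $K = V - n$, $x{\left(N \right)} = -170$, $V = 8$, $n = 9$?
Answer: $170$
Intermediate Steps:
$K = -1$ ($K = 8 - 9 = -1$)
$x{\left(-14 \right)} K = \left(-170\right) \left(-1\right) = 170$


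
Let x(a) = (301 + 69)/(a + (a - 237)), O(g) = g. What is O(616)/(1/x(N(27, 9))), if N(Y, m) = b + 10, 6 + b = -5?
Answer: -227920/239 ≈ -953.64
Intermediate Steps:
b = -11 (b = -6 - 5 = -11)
N(Y, m) = -1 (N(Y, m) = -11 + 10 = -1)
x(a) = 370/(-237 + 2*a) (x(a) = 370/(a + (-237 + a)) = 370/(-237 + 2*a))
O(616)/(1/x(N(27, 9))) = 616/(1/(370/(-237 + 2*(-1)))) = 616/(1/(370/(-237 - 2))) = 616/(1/(370/(-239))) = 616/(1/(370*(-1/239))) = 616/(1/(-370/239)) = 616/(-239/370) = 616*(-370/239) = -227920/239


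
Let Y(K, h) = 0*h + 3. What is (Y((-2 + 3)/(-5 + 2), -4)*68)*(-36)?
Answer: -7344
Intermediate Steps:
Y(K, h) = 3 (Y(K, h) = 0 + 3 = 3)
(Y((-2 + 3)/(-5 + 2), -4)*68)*(-36) = (3*68)*(-36) = 204*(-36) = -7344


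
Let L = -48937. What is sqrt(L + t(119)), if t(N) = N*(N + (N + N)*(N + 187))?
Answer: 6*sqrt(239771) ≈ 2938.0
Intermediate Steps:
t(N) = N*(N + 2*N*(187 + N)) (t(N) = N*(N + (2*N)*(187 + N)) = N*(N + 2*N*(187 + N)))
sqrt(L + t(119)) = sqrt(-48937 + 119**2*(375 + 2*119)) = sqrt(-48937 + 14161*(375 + 238)) = sqrt(-48937 + 14161*613) = sqrt(-48937 + 8680693) = sqrt(8631756) = 6*sqrt(239771)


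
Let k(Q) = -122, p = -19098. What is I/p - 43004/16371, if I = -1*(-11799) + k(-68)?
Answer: -12499439/3859918 ≈ -3.2383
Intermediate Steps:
I = 11677 (I = -1*(-11799) - 122 = 11799 - 122 = 11677)
I/p - 43004/16371 = 11677/(-19098) - 43004/16371 = 11677*(-1/19098) - 43004*1/16371 = -11677/19098 - 43004/16371 = -12499439/3859918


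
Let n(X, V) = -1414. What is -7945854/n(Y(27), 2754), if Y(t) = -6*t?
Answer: 567561/101 ≈ 5619.4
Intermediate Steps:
-7945854/n(Y(27), 2754) = -7945854/(-1414) = -7945854*(-1/1414) = 567561/101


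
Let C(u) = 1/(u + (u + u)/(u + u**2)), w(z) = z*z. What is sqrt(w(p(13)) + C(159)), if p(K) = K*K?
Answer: sqrt(4621851740481)/12721 ≈ 169.00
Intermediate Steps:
p(K) = K**2
w(z) = z**2
C(u) = 1/(u + 2*u/(u + u**2)) (C(u) = 1/(u + (2*u)/(u + u**2)) = 1/(u + 2*u/(u + u**2)))
sqrt(w(p(13)) + C(159)) = sqrt((13**2)**2 + (1 + 159)/(2 + 159 + 159**2)) = sqrt(169**2 + 160/(2 + 159 + 25281)) = sqrt(28561 + 160/25442) = sqrt(28561 + (1/25442)*160) = sqrt(28561 + 80/12721) = sqrt(363324561/12721) = sqrt(4621851740481)/12721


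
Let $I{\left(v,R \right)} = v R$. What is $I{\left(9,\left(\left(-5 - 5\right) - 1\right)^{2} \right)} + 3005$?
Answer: $4094$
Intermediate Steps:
$I{\left(v,R \right)} = R v$
$I{\left(9,\left(\left(-5 - 5\right) - 1\right)^{2} \right)} + 3005 = \left(\left(-5 - 5\right) - 1\right)^{2} \cdot 9 + 3005 = \left(-10 - 1\right)^{2} \cdot 9 + 3005 = \left(-11\right)^{2} \cdot 9 + 3005 = 121 \cdot 9 + 3005 = 1089 + 3005 = 4094$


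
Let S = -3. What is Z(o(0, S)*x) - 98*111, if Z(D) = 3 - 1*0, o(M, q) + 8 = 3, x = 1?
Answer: -10875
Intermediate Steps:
o(M, q) = -5 (o(M, q) = -8 + 3 = -5)
Z(D) = 3 (Z(D) = 3 + 0 = 3)
Z(o(0, S)*x) - 98*111 = 3 - 98*111 = 3 - 10878 = -10875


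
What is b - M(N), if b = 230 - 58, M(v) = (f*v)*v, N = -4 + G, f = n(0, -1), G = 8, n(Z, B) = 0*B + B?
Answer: 188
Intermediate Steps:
n(Z, B) = B (n(Z, B) = 0 + B = B)
f = -1
N = 4 (N = -4 + 8 = 4)
M(v) = -v**2 (M(v) = (-v)*v = -v**2)
b = 172
b - M(N) = 172 - (-1)*4**2 = 172 - (-1)*16 = 172 - 1*(-16) = 172 + 16 = 188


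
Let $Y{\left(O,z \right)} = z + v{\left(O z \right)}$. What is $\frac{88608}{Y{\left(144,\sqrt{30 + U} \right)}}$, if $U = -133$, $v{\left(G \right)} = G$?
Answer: $- \frac{88608 i \sqrt{103}}{14935} \approx - 60.212 i$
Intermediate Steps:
$Y{\left(O,z \right)} = z + O z$
$\frac{88608}{Y{\left(144,\sqrt{30 + U} \right)}} = \frac{88608}{\sqrt{30 - 133} \left(1 + 144\right)} = \frac{88608}{\sqrt{-103} \cdot 145} = \frac{88608}{i \sqrt{103} \cdot 145} = \frac{88608}{145 i \sqrt{103}} = 88608 \left(- \frac{i \sqrt{103}}{14935}\right) = - \frac{88608 i \sqrt{103}}{14935}$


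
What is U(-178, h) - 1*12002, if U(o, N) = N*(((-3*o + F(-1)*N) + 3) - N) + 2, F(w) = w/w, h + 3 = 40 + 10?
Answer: 13239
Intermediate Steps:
h = 47 (h = -3 + (40 + 10) = -3 + 50 = 47)
F(w) = 1
U(o, N) = 2 + N*(3 - 3*o) (U(o, N) = N*(((-3*o + 1*N) + 3) - N) + 2 = N*(((-3*o + N) + 3) - N) + 2 = N*(((N - 3*o) + 3) - N) + 2 = N*((3 + N - 3*o) - N) + 2 = N*(3 - 3*o) + 2 = 2 + N*(3 - 3*o))
U(-178, h) - 1*12002 = (2 + 3*47 - 3*47*(-178)) - 1*12002 = (2 + 141 + 25098) - 12002 = 25241 - 12002 = 13239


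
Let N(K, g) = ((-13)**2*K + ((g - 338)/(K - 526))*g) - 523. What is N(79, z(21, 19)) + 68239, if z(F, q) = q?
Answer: 36243010/447 ≈ 81081.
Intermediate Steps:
N(K, g) = -523 + 169*K + g*(-338 + g)/(-526 + K) (N(K, g) = (169*K + ((-338 + g)/(-526 + K))*g) - 523 = (169*K + g*(-338 + g)/(-526 + K)) - 523 = -523 + 169*K + g*(-338 + g)/(-526 + K))
N(79, z(21, 19)) + 68239 = (275098 + 19**2 - 89417*79 - 338*19 + 169*79**2)/(-526 + 79) + 68239 = (275098 + 361 - 7063943 - 6422 + 169*6241)/(-447) + 68239 = -(275098 + 361 - 7063943 - 6422 + 1054729)/447 + 68239 = -1/447*(-5740177) + 68239 = 5740177/447 + 68239 = 36243010/447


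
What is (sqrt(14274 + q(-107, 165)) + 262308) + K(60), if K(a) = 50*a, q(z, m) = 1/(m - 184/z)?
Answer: 265308 + sqrt(4542415801127)/17839 ≈ 2.6543e+5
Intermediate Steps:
(sqrt(14274 + q(-107, 165)) + 262308) + K(60) = (sqrt(14274 - 107/(-184 + 165*(-107))) + 262308) + 50*60 = (sqrt(14274 - 107/(-184 - 17655)) + 262308) + 3000 = (sqrt(14274 - 107/(-17839)) + 262308) + 3000 = (sqrt(14274 - 107*(-1/17839)) + 262308) + 3000 = (sqrt(14274 + 107/17839) + 262308) + 3000 = (sqrt(254633993/17839) + 262308) + 3000 = (sqrt(4542415801127)/17839 + 262308) + 3000 = (262308 + sqrt(4542415801127)/17839) + 3000 = 265308 + sqrt(4542415801127)/17839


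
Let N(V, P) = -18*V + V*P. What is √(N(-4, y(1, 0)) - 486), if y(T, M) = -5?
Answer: I*√394 ≈ 19.849*I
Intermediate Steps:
N(V, P) = -18*V + P*V
√(N(-4, y(1, 0)) - 486) = √(-4*(-18 - 5) - 486) = √(-4*(-23) - 486) = √(92 - 486) = √(-394) = I*√394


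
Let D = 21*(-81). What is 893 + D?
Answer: -808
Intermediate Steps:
D = -1701
893 + D = 893 - 1701 = -808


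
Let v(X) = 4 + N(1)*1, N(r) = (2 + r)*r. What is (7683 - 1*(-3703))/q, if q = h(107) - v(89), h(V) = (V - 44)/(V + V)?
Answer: -2436604/1435 ≈ -1698.0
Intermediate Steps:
N(r) = r*(2 + r)
v(X) = 7 (v(X) = 4 + (1*(2 + 1))*1 = 4 + (1*3)*1 = 4 + 3*1 = 4 + 3 = 7)
h(V) = (-44 + V)/(2*V) (h(V) = (-44 + V)/((2*V)) = (-44 + V)*(1/(2*V)) = (-44 + V)/(2*V))
q = -1435/214 (q = (½)*(-44 + 107)/107 - 1*7 = (½)*(1/107)*63 - 7 = 63/214 - 7 = -1435/214 ≈ -6.7056)
(7683 - 1*(-3703))/q = (7683 - 1*(-3703))/(-1435/214) = (7683 + 3703)*(-214/1435) = 11386*(-214/1435) = -2436604/1435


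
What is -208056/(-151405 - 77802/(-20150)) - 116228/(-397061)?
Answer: 72113953425448/43261681252351 ≈ 1.6669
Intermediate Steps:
-208056/(-151405 - 77802/(-20150)) - 116228/(-397061) = -208056/(-151405 - 77802*(-1)/20150) - 116228*(-1/397061) = -208056/(-151405 - 1*(-38901/10075)) + 16604/56723 = -208056/(-151405 + 38901/10075) + 16604/56723 = -208056/(-1525366474/10075) + 16604/56723 = -208056*(-10075/1525366474) + 16604/56723 = 1048082100/762683237 + 16604/56723 = 72113953425448/43261681252351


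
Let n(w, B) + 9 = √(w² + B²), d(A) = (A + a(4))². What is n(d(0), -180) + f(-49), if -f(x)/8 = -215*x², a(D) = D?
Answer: 4129711 + 4*√2041 ≈ 4.1299e+6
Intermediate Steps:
d(A) = (4 + A)² (d(A) = (A + 4)² = (4 + A)²)
n(w, B) = -9 + √(B² + w²) (n(w, B) = -9 + √(w² + B²) = -9 + √(B² + w²))
f(x) = 1720*x² (f(x) = -(-1720)*x² = 1720*x²)
n(d(0), -180) + f(-49) = (-9 + √((-180)² + ((4 + 0)²)²)) + 1720*(-49)² = (-9 + √(32400 + (4²)²)) + 1720*2401 = (-9 + √(32400 + 16²)) + 4129720 = (-9 + √(32400 + 256)) + 4129720 = (-9 + √32656) + 4129720 = (-9 + 4*√2041) + 4129720 = 4129711 + 4*√2041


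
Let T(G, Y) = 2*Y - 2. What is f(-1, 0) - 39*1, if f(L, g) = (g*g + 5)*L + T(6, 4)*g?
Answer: -44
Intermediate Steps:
T(G, Y) = -2 + 2*Y
f(L, g) = 6*g + L*(5 + g**2) (f(L, g) = (g*g + 5)*L + (-2 + 2*4)*g = (g**2 + 5)*L + (-2 + 8)*g = (5 + g**2)*L + 6*g = L*(5 + g**2) + 6*g = 6*g + L*(5 + g**2))
f(-1, 0) - 39*1 = (5*(-1) + 6*0 - 1*0**2) - 39*1 = (-5 + 0 - 1*0) - 39 = (-5 + 0 + 0) - 39 = -5 - 39 = -44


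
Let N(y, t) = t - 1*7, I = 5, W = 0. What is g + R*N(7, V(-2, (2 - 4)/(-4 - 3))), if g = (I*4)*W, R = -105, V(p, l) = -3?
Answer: 1050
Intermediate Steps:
N(y, t) = -7 + t (N(y, t) = t - 7 = -7 + t)
g = 0 (g = (5*4)*0 = 20*0 = 0)
g + R*N(7, V(-2, (2 - 4)/(-4 - 3))) = 0 - 105*(-7 - 3) = 0 - 105*(-10) = 0 + 1050 = 1050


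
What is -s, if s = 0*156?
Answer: 0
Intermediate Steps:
s = 0
-s = -1*0 = 0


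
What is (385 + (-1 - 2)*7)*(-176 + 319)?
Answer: 52052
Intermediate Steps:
(385 + (-1 - 2)*7)*(-176 + 319) = (385 - 3*7)*143 = (385 - 21)*143 = 364*143 = 52052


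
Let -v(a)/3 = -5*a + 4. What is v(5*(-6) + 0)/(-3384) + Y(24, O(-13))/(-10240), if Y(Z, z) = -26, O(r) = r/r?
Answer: 100393/721920 ≈ 0.13906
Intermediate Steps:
O(r) = 1
v(a) = -12 + 15*a (v(a) = -3*(-5*a + 4) = -3*(4 - 5*a) = -12 + 15*a)
v(5*(-6) + 0)/(-3384) + Y(24, O(-13))/(-10240) = (-12 + 15*(5*(-6) + 0))/(-3384) - 26/(-10240) = (-12 + 15*(-30 + 0))*(-1/3384) - 26*(-1/10240) = (-12 + 15*(-30))*(-1/3384) + 13/5120 = (-12 - 450)*(-1/3384) + 13/5120 = -462*(-1/3384) + 13/5120 = 77/564 + 13/5120 = 100393/721920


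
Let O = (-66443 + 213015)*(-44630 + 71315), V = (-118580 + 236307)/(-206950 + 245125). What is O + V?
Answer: 149312878196227/38175 ≈ 3.9113e+9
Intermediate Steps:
V = 117727/38175 ≈ 3.0839
O = 3911273820 (O = 146572*26685 = 3911273820)
O + V = 3911273820 + 117727/38175 = 149312878196227/38175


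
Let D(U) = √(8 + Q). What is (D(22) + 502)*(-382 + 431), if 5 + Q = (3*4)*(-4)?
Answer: 24598 + 147*I*√5 ≈ 24598.0 + 328.7*I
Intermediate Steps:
Q = -53 (Q = -5 + (3*4)*(-4) = -5 + 12*(-4) = -5 - 48 = -53)
D(U) = 3*I*√5 (D(U) = √(8 - 53) = √(-45) = 3*I*√5)
(D(22) + 502)*(-382 + 431) = (3*I*√5 + 502)*(-382 + 431) = (502 + 3*I*√5)*49 = 24598 + 147*I*√5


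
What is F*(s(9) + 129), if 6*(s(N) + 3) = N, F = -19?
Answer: -4845/2 ≈ -2422.5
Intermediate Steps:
s(N) = -3 + N/6
F*(s(9) + 129) = -19*((-3 + (⅙)*9) + 129) = -19*((-3 + 3/2) + 129) = -19*(-3/2 + 129) = -19*255/2 = -4845/2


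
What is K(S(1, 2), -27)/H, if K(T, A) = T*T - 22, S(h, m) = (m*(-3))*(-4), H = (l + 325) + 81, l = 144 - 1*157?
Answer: 554/393 ≈ 1.4097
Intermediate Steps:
l = -13 (l = 144 - 157 = -13)
H = 393 (H = (-13 + 325) + 81 = 312 + 81 = 393)
S(h, m) = 12*m (S(h, m) = -3*m*(-4) = 12*m)
K(T, A) = -22 + T**2 (K(T, A) = T**2 - 22 = -22 + T**2)
K(S(1, 2), -27)/H = (-22 + (12*2)**2)/393 = (-22 + 24**2)*(1/393) = (-22 + 576)*(1/393) = 554*(1/393) = 554/393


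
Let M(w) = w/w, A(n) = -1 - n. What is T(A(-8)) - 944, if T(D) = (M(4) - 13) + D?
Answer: -949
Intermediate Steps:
M(w) = 1
T(D) = -12 + D (T(D) = (1 - 13) + D = -12 + D)
T(A(-8)) - 944 = (-12 + (-1 - 1*(-8))) - 944 = (-12 + (-1 + 8)) - 944 = (-12 + 7) - 944 = -5 - 944 = -949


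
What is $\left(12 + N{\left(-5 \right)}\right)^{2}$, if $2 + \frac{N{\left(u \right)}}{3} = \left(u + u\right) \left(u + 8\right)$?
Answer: $7056$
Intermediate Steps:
$N{\left(u \right)} = -6 + 6 u \left(8 + u\right)$ ($N{\left(u \right)} = -6 + 3 \left(u + u\right) \left(u + 8\right) = -6 + 3 \cdot 2 u \left(8 + u\right) = -6 + 6 u \left(8 + u\right)$)
$\left(12 + N{\left(-5 \right)}\right)^{2} = \left(12 + \left(-6 + 6 \left(-5\right)^{2} + 48 \left(-5\right)\right)\right)^{2} = \left(12 - 96\right)^{2} = \left(-84\right)^{2} = 7056$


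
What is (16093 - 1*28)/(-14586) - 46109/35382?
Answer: -6083126/2529813 ≈ -2.4046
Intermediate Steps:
(16093 - 1*28)/(-14586) - 46109/35382 = (16093 - 28)*(-1/14586) - 46109*1/35382 = 16065*(-1/14586) - 46109/35382 = -315/286 - 46109/35382 = -6083126/2529813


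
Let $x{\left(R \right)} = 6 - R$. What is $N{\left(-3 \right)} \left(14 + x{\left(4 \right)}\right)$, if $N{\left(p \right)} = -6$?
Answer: $-96$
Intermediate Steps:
$N{\left(-3 \right)} \left(14 + x{\left(4 \right)}\right) = - 6 \left(14 + \left(6 - 4\right)\right) = - 6 \left(14 + 2\right) = \left(-6\right) 16 = -96$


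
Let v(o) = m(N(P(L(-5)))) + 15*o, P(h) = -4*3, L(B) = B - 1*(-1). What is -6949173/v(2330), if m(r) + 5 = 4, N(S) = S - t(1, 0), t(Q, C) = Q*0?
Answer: -6949173/34949 ≈ -198.84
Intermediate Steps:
t(Q, C) = 0
L(B) = 1 + B (L(B) = B + 1 = 1 + B)
P(h) = -12
N(S) = S (N(S) = S - 1*0 = S + 0 = S)
m(r) = -1 (m(r) = -5 + 4 = -1)
v(o) = -1 + 15*o
-6949173/v(2330) = -6949173/(-1 + 15*2330) = -6949173/(-1 + 34950) = -6949173/34949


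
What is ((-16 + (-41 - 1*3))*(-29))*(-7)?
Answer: -12180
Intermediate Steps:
((-16 + (-41 - 1*3))*(-29))*(-7) = ((-16 + (-41 - 3))*(-29))*(-7) = ((-16 - 44)*(-29))*(-7) = -60*(-29)*(-7) = 1740*(-7) = -12180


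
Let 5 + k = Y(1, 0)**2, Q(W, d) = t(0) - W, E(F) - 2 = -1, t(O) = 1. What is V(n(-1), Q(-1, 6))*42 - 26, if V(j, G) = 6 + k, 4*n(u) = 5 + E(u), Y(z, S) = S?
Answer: 16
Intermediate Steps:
E(F) = 1 (E(F) = 2 - 1 = 1)
Q(W, d) = 1 - W
n(u) = 3/2 (n(u) = (5 + 1)/4 = (1/4)*6 = 3/2)
k = -5 (k = -5 + 0**2 = -5 + 0 = -5)
V(j, G) = 1 (V(j, G) = 6 - 5 = 1)
V(n(-1), Q(-1, 6))*42 - 26 = 1*42 - 26 = 42 - 26 = 16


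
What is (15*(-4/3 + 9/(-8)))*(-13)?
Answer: 3835/8 ≈ 479.38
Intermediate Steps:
(15*(-4/3 + 9/(-8)))*(-13) = (15*(-4*⅓ + 9*(-⅛)))*(-13) = (15*(-4/3 - 9/8))*(-13) = (15*(-59/24))*(-13) = -295/8*(-13) = 3835/8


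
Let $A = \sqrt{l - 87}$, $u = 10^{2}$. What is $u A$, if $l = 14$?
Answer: $100 i \sqrt{73} \approx 854.4 i$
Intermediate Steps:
$u = 100$
$A = i \sqrt{73}$ ($A = \sqrt{14 - 87} = \sqrt{-73} = i \sqrt{73} \approx 8.544 i$)
$u A = 100 i \sqrt{73}$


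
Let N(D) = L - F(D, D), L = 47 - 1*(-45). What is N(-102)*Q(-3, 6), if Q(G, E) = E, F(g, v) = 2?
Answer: 540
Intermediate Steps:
L = 92 (L = 47 + 45 = 92)
N(D) = 90 (N(D) = 92 - 1*2 = 92 - 2 = 90)
N(-102)*Q(-3, 6) = 90*6 = 540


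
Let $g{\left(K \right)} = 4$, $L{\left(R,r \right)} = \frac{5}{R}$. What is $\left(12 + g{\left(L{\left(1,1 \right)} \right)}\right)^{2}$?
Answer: $256$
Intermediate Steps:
$\left(12 + g{\left(L{\left(1,1 \right)} \right)}\right)^{2} = \left(12 + 4\right)^{2} = 16^{2} = 256$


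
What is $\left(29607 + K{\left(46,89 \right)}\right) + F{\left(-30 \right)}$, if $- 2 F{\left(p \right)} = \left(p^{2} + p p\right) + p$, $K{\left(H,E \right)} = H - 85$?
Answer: $28683$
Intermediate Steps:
$K{\left(H,E \right)} = -85 + H$
$F{\left(p \right)} = - p^{2} - \frac{p}{2}$ ($F{\left(p \right)} = - \frac{\left(p^{2} + p p\right) + p}{2} = - \frac{\left(p^{2} + p^{2}\right) + p}{2} = - \frac{2 p^{2} + p}{2} = - \frac{p + 2 p^{2}}{2} = - p^{2} - \frac{p}{2}$)
$\left(29607 + K{\left(46,89 \right)}\right) + F{\left(-30 \right)} = \left(29607 + \left(-85 + 46\right)\right) - - 30 \left(\frac{1}{2} - 30\right) = \left(29607 - 39\right) - \left(-30\right) \left(- \frac{59}{2}\right) = 29568 - 885 = 28683$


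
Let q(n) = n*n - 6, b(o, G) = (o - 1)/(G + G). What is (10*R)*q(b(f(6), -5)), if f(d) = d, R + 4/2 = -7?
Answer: 1035/2 ≈ 517.50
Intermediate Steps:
R = -9 (R = -2 - 7 = -9)
b(o, G) = (-1 + o)/(2*G) (b(o, G) = (-1 + o)/((2*G)) = (-1 + o)*(1/(2*G)) = (-1 + o)/(2*G))
q(n) = -6 + n**2 (q(n) = n**2 - 6 = -6 + n**2)
(10*R)*q(b(f(6), -5)) = (10*(-9))*(-6 + ((1/2)*(-1 + 6)/(-5))**2) = -90*(-6 + ((1/2)*(-1/5)*5)**2) = -90*(-6 + (-1/2)**2) = -90*(-6 + 1/4) = -90*(-23/4) = 1035/2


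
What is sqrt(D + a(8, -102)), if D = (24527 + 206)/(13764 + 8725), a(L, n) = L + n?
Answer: 9*I*sqrt(580058777)/22489 ≈ 9.6385*I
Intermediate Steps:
D = 24733/22489 ≈ 1.0998
sqrt(D + a(8, -102)) = sqrt(24733/22489 + (8 - 102)) = sqrt(24733/22489 - 94) = sqrt(-2089233/22489) = 9*I*sqrt(580058777)/22489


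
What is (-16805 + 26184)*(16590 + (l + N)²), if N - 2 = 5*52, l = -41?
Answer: 613677349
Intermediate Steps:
N = 262 (N = 2 + 5*52 = 2 + 260 = 262)
(-16805 + 26184)*(16590 + (l + N)²) = (-16805 + 26184)*(16590 + (-41 + 262)²) = 9379*(16590 + 221²) = 9379*(16590 + 48841) = 9379*65431 = 613677349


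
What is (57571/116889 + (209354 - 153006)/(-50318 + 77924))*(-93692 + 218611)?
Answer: 170218093778627/537806289 ≈ 3.1650e+5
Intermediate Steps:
(57571/116889 + (209354 - 153006)/(-50318 + 77924))*(-93692 + 218611) = (57571*(1/116889) + 56348/27606)*124919 = (57571/116889 + 56348*(1/27606))*124919 = (57571/116889 + 28174/13803)*124919 = (1362627733/537806289)*124919 = 170218093778627/537806289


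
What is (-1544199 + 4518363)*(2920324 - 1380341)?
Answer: 4580161999212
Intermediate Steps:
(-1544199 + 4518363)*(2920324 - 1380341) = 2974164*1539983 = 4580161999212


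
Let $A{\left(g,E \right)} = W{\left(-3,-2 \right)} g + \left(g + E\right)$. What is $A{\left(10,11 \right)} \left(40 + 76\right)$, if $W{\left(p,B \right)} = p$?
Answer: $-1044$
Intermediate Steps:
$A{\left(g,E \right)} = E - 2 g$ ($A{\left(g,E \right)} = - 3 g + \left(g + E\right) = - 3 g + \left(E + g\right) = E - 2 g$)
$A{\left(10,11 \right)} \left(40 + 76\right) = \left(11 - 20\right) \left(40 + 76\right) = \left(11 - 20\right) 116 = \left(-9\right) 116 = -1044$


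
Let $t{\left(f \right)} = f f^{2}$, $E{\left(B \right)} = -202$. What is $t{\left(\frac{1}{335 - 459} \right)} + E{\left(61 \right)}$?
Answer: $- \frac{385138049}{1906624} \approx -202.0$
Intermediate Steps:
$t{\left(f \right)} = f^{3}$
$t{\left(\frac{1}{335 - 459} \right)} + E{\left(61 \right)} = \left(\frac{1}{335 - 459}\right)^{3} - 202 = \left(\frac{1}{-124}\right)^{3} - 202 = \left(- \frac{1}{124}\right)^{3} - 202 = - \frac{1}{1906624} - 202 = - \frac{385138049}{1906624}$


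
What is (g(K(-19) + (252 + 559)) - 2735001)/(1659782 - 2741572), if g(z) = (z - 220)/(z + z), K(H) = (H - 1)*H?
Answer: 6514771411/2576823780 ≈ 2.5282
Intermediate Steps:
K(H) = H*(-1 + H) (K(H) = (-1 + H)*H = H*(-1 + H))
g(z) = (-220 + z)/(2*z) (g(z) = (-220 + z)/((2*z)) = (-220 + z)*(1/(2*z)) = (-220 + z)/(2*z))
(g(K(-19) + (252 + 559)) - 2735001)/(1659782 - 2741572) = ((-220 + (-19*(-1 - 19) + (252 + 559)))/(2*(-19*(-1 - 19) + (252 + 559))) - 2735001)/(1659782 - 2741572) = ((-220 + (-19*(-20) + 811))/(2*(-19*(-20) + 811)) - 2735001)/(-1081790) = ((-220 + (380 + 811))/(2*(380 + 811)) - 2735001)*(-1/1081790) = ((1/2)*(-220 + 1191)/1191 - 2735001)*(-1/1081790) = ((1/2)*(1/1191)*971 - 2735001)*(-1/1081790) = (971/2382 - 2735001)*(-1/1081790) = -6514771411/2382*(-1/1081790) = 6514771411/2576823780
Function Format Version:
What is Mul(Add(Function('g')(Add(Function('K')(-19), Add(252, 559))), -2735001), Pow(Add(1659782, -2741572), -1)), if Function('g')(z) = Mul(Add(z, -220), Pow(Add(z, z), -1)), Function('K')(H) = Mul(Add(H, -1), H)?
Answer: Rational(6514771411, 2576823780) ≈ 2.5282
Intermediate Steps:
Function('K')(H) = Mul(H, Add(-1, H)) (Function('K')(H) = Mul(Add(-1, H), H) = Mul(H, Add(-1, H)))
Function('g')(z) = Mul(Rational(1, 2), Pow(z, -1), Add(-220, z)) (Function('g')(z) = Mul(Add(-220, z), Pow(Mul(2, z), -1)) = Mul(Add(-220, z), Mul(Rational(1, 2), Pow(z, -1))) = Mul(Rational(1, 2), Pow(z, -1), Add(-220, z)))
Mul(Add(Function('g')(Add(Function('K')(-19), Add(252, 559))), -2735001), Pow(Add(1659782, -2741572), -1)) = Mul(Add(Mul(Rational(1, 2), Pow(Add(Mul(-19, Add(-1, -19)), Add(252, 559)), -1), Add(-220, Add(Mul(-19, Add(-1, -19)), Add(252, 559)))), -2735001), Pow(Add(1659782, -2741572), -1)) = Mul(Add(Mul(Rational(1, 2), Pow(Add(Mul(-19, -20), 811), -1), Add(-220, Add(Mul(-19, -20), 811))), -2735001), Pow(-1081790, -1)) = Mul(Add(Mul(Rational(1, 2), Pow(Add(380, 811), -1), Add(-220, Add(380, 811))), -2735001), Rational(-1, 1081790)) = Mul(Add(Mul(Rational(1, 2), Pow(1191, -1), Add(-220, 1191)), -2735001), Rational(-1, 1081790)) = Mul(Add(Mul(Rational(1, 2), Rational(1, 1191), 971), -2735001), Rational(-1, 1081790)) = Mul(Add(Rational(971, 2382), -2735001), Rational(-1, 1081790)) = Mul(Rational(-6514771411, 2382), Rational(-1, 1081790)) = Rational(6514771411, 2576823780)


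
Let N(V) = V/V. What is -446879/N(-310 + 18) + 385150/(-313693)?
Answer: -140183199297/313693 ≈ -4.4688e+5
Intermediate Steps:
N(V) = 1
-446879/N(-310 + 18) + 385150/(-313693) = -446879/1 + 385150/(-313693) = -446879*1 + 385150*(-1/313693) = -446879 - 385150/313693 = -140183199297/313693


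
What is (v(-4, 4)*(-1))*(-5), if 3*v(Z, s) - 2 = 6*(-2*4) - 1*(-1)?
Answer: -75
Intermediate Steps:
v(Z, s) = -15 (v(Z, s) = 2/3 + (6*(-2*4) - 1*(-1))/3 = 2/3 + (6*(-8) + 1)/3 = 2/3 + (-48 + 1)/3 = 2/3 + (1/3)*(-47) = 2/3 - 47/3 = -15)
(v(-4, 4)*(-1))*(-5) = -15*(-1)*(-5) = 15*(-5) = -75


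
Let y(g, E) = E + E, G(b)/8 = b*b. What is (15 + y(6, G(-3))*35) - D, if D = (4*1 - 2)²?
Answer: 5051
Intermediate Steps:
G(b) = 8*b² (G(b) = 8*(b*b) = 8*b²)
y(g, E) = 2*E
D = 4 (D = (4 - 2)² = 2² = 4)
(15 + y(6, G(-3))*35) - D = (15 + (2*(8*(-3)²))*35) - 1*4 = (15 + (2*(8*9))*35) - 4 = (15 + (2*72)*35) - 4 = (15 + 144*35) - 4 = (15 + 5040) - 4 = 5055 - 4 = 5051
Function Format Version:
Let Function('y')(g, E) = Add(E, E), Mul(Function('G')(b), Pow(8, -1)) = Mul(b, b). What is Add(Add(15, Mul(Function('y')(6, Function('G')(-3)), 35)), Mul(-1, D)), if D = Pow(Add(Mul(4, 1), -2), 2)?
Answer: 5051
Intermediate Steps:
Function('G')(b) = Mul(8, Pow(b, 2)) (Function('G')(b) = Mul(8, Mul(b, b)) = Mul(8, Pow(b, 2)))
Function('y')(g, E) = Mul(2, E)
D = 4 (D = Pow(Add(4, -2), 2) = Pow(2, 2) = 4)
Add(Add(15, Mul(Function('y')(6, Function('G')(-3)), 35)), Mul(-1, D)) = Add(Add(15, Mul(Mul(2, Mul(8, Pow(-3, 2))), 35)), Mul(-1, 4)) = Add(Add(15, Mul(Mul(2, Mul(8, 9)), 35)), -4) = Add(Add(15, Mul(Mul(2, 72), 35)), -4) = Add(Add(15, Mul(144, 35)), -4) = Add(Add(15, 5040), -4) = Add(5055, -4) = 5051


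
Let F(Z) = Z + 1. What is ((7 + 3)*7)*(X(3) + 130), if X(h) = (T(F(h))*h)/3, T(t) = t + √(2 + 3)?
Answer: 9380 + 70*√5 ≈ 9536.5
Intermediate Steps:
F(Z) = 1 + Z
T(t) = t + √5
X(h) = h*(1 + h + √5)/3 (X(h) = (((1 + h) + √5)*h)/3 = ((1 + h + √5)*h)*(⅓) = (h*(1 + h + √5))*(⅓) = h*(1 + h + √5)/3)
((7 + 3)*7)*(X(3) + 130) = ((7 + 3)*7)*((⅓)*3*(1 + 3 + √5) + 130) = (10*7)*((⅓)*3*(4 + √5) + 130) = 70*((4 + √5) + 130) = 70*(134 + √5) = 9380 + 70*√5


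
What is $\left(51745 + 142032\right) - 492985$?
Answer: $-299208$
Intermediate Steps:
$\left(51745 + 142032\right) - 492985 = 193777 - 492985 = -299208$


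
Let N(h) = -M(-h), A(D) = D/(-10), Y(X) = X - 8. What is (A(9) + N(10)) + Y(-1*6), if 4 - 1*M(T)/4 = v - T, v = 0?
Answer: 91/10 ≈ 9.1000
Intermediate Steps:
M(T) = 16 + 4*T (M(T) = 16 - 4*(0 - T) = 16 - (-4)*T = 16 + 4*T)
Y(X) = -8 + X
A(D) = -D/10 (A(D) = D*(-⅒) = -D/10)
N(h) = -16 + 4*h (N(h) = -(16 + 4*(-h)) = -(16 - 4*h) = -16 + 4*h)
(A(9) + N(10)) + Y(-1*6) = (-⅒*9 + (-16 + 4*10)) + (-8 - 1*6) = (-9/10 + (-16 + 40)) + (-8 - 6) = (-9/10 + 24) - 14 = 231/10 - 14 = 91/10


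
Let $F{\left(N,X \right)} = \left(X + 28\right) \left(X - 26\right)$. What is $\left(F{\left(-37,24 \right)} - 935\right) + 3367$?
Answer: $2328$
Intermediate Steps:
$F{\left(N,X \right)} = \left(-26 + X\right) \left(28 + X\right)$ ($F{\left(N,X \right)} = \left(28 + X\right) \left(-26 + X\right) = \left(-26 + X\right) \left(28 + X\right)$)
$\left(F{\left(-37,24 \right)} - 935\right) + 3367 = \left(\left(-728 + 24^{2} + 2 \cdot 24\right) - 935\right) + 3367 = \left(\left(-728 + 576 + 48\right) - 935\right) + 3367 = \left(-104 - 935\right) + 3367 = -1039 + 3367 = 2328$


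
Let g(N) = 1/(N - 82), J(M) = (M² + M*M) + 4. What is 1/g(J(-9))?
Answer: 84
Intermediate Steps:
J(M) = 4 + 2*M² (J(M) = (M² + M²) + 4 = 2*M² + 4 = 4 + 2*M²)
g(N) = 1/(-82 + N)
1/g(J(-9)) = 1/(1/(-82 + (4 + 2*(-9)²))) = 1/(1/(-82 + (4 + 2*81))) = 1/(1/(-82 + (4 + 162))) = 1/(1/(-82 + 166)) = 1/(1/84) = 84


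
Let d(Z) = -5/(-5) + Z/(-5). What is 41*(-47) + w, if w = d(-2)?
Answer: -9628/5 ≈ -1925.6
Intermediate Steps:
d(Z) = 1 - Z/5 (d(Z) = -5*(-⅕) + Z*(-⅕) = 1 - Z/5)
w = 7/5 (w = 1 - ⅕*(-2) = 1 + ⅖ = 7/5 ≈ 1.4000)
41*(-47) + w = 41*(-47) + 7/5 = -1927 + 7/5 = -9628/5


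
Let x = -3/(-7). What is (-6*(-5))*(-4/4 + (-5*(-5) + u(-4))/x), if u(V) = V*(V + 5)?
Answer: 1440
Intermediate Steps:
u(V) = V*(5 + V)
x = 3/7 (x = -3*(-⅐) = 3/7 ≈ 0.42857)
(-6*(-5))*(-4/4 + (-5*(-5) + u(-4))/x) = (-6*(-5))*(-4/4 + (-5*(-5) - 4*(5 - 4))/(3/7)) = 30*(-4*¼ + (25 - 4*1)*(7/3)) = 30*(-1 + (25 - 4)*(7/3)) = 30*(-1 + 21*(7/3)) = 30*(-1 + 49) = 30*48 = 1440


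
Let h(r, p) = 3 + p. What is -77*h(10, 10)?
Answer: -1001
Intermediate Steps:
-77*h(10, 10) = -77*(3 + 10) = -77*13 = -1001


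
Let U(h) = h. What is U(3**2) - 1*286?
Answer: -277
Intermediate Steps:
U(3**2) - 1*286 = 3**2 - 1*286 = 9 - 286 = -277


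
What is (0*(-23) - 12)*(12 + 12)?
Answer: -288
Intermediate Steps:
(0*(-23) - 12)*(12 + 12) = (0 - 12)*24 = -12*24 = -288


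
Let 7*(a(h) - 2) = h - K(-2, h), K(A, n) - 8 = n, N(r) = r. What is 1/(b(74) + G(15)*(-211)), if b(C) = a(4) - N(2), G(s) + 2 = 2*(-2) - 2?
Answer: 7/11808 ≈ 0.00059282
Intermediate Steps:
K(A, n) = 8 + n
G(s) = -8 (G(s) = -2 + (2*(-2) - 2) = -2 + (-4 - 2) = -2 - 6 = -8)
a(h) = 6/7 (a(h) = 2 + (h - (8 + h))/7 = 2 + (h + (-8 - h))/7 = 2 + (⅐)*(-8) = 2 - 8/7 = 6/7)
b(C) = -8/7 (b(C) = 6/7 - 1*2 = 6/7 - 2 = -8/7)
1/(b(74) + G(15)*(-211)) = 1/(-8/7 - 8*(-211)) = 1/(-8/7 + 1688) = 1/(11808/7) = 7/11808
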